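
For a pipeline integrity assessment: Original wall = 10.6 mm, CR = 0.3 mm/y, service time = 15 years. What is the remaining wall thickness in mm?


Remaining wall = original − CR × time
t = 10.6 − 0.3*15 = 10.6 − 4.5 = 6.1 mm

6.1 mm


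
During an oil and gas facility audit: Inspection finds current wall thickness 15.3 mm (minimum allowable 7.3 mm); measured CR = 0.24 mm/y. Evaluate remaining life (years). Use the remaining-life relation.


Apply the remaining-life relation: RL = (t_current − t_min) / CR
RL = (15.3 − 7.3) / 0.24 = 8.0 / 0.24 = 33.3 years

33.3 years


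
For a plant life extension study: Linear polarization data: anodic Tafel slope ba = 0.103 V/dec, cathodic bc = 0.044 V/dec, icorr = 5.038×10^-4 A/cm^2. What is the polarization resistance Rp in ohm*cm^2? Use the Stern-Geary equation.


Apply the Stern-Geary equation: Rp = ba*bc / (2.303*icorr*(ba+bc))
ba*bc = 0.103*0.044 = 0.004532
ba+bc = 0.147; 2.303*icorr*(ba+bc) = 2.303*5.038×10^-4*0.147 = 1.7055696×10^-4
Rp = 0.004532 / 1.7055696×10^-4 = 26.6 ohm*cm^2

26.6 ohm*cm^2


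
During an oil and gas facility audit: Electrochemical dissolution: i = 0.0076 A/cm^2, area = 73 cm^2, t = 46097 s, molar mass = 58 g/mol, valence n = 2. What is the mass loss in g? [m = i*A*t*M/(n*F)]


Apply Faraday's law: m = i*A*t*M / (n*F)
Total charge passed Q = i*A*t = 0.0076*73*46097 = 25574.6156 C
m = Q*M/(n*F) = 25574.6156*58/(2*96485) = 7.6868 g

7.6868 g


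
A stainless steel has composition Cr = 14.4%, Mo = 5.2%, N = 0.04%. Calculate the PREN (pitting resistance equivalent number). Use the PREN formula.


Apply the PREN formula: PREN = Cr + 3.3*Mo + 16*N
PREN = 14.4 + 3.3*5.2 + 16*0.04
PREN = 14.4 + 17.16 + 0.64 = 32.2

32.2


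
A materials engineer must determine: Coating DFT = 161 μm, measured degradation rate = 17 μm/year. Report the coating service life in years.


Service life = thickness / degradation rate
Life = 161 / 17 = 9.5 years

9.5 years


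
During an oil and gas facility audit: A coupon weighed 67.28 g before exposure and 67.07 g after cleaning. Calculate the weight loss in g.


Weight loss = initial − final
WL = 67.28 − 67.07 = 0.21 g

0.21 g


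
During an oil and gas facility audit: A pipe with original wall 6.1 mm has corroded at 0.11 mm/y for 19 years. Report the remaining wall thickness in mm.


Remaining wall = original − CR × time
t = 6.1 − 0.11*19 = 6.1 − 2.09 = 4.01 mm

4.01 mm


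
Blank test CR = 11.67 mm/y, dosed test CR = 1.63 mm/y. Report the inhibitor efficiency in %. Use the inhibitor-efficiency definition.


Apply the inhibitor-efficiency definition: IE = (CR_blank − CR_inh)/CR_blank × 100
IE = (11.67 − 1.63) / 11.67 × 100
IE = 10.04 / 11.67 × 100 = 86.0 %

86.0 %


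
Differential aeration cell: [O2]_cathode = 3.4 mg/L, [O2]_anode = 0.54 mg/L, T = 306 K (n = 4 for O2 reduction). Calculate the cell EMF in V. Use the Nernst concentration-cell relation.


Apply the Nernst concentration-cell relation: E = (RT/nF)*ln(C_cathode/C_anode)
RT/nF = 8.314*306/(4*96485) = 0.00659192 V
ln(3.4/0.54) = 1.83996
E = 0.00659192 * 1.83996 = 0.01213 V

0.01213 V


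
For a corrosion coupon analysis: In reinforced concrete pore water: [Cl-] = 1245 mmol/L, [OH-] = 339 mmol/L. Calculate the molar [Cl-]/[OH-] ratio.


Threshold parameter = [Cl-] / [OH-] (molar basis; both in mmol/L, so units cancel)
Ratio = 1245 / 339 = 3.67

3.67


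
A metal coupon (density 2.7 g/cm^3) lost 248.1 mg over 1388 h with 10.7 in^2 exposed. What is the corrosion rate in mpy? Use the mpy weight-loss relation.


Apply the mpy weight-loss relation: CR = 534 * W / (D * A * T)
Numerator: 534 * 248.1 = 132485.4
Denominator: 2.7 * 10.7 * 1388 = 40099.32
CR = 132485.4 / 40099.32 = 3.30393 mpy

3.30393 mpy


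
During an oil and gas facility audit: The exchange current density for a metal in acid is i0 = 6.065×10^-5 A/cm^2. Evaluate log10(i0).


i0 = 6.065×10^-5 A/cm^2
log10(i0) = -4.217

-4.217


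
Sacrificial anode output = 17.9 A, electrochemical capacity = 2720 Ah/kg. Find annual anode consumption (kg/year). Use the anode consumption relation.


Annual consumption = current * hours per year / capacity
Rate = 17.9 * 8760 / 2720 = 57.6 kg/year

57.6 kg/year


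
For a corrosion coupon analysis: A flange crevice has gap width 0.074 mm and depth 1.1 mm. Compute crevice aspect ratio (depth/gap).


Aspect ratio = depth / gap
Ratio = 1.1 / 0.074 = 14.9

14.9


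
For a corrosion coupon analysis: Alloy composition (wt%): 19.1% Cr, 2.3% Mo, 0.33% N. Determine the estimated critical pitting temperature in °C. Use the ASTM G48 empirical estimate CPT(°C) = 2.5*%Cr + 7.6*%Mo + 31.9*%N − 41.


Apply the ASTM G48 empirical CPT estimate: CPT(°C) = 2.5*%Cr + 7.6*%Mo + 31.9*%N − 41
2.5*19.1 = 47.75; 7.6*2.3 = 17.48; 31.9*0.33 = 10.527
CPT = 47.75 + 17.48 + 10.527 − 41 = 34.757 °C
Rounded to 0.1 °C: CPT ≈ 34.8 °C

34.8 °C


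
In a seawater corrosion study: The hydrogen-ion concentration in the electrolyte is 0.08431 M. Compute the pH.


pH = −log10[H+]
pH = −log10(0.08431) = 1.07

1.07


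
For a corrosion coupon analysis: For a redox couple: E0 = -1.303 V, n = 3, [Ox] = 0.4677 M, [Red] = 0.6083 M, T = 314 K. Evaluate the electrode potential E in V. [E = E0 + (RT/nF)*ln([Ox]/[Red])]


Apply the Nernst equation: E = E0 + (RT/nF)*ln([Ox]/[Red])
Step 1: RT/nF = 8.314*314/(3*96485) = 0.009019 V
Step 2: [Ox]/[Red] = 0.4677/0.6083 = 0.768864
Step 3: ln(0.768864) = -0.262841
Step 4: correction = 0.009019 * -0.262841 = -0.0024 V
E = -1.303 + -0.0024 = -1.3054 V

-1.3054 V


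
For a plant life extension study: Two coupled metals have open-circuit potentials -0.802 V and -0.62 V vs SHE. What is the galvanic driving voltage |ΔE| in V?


Driving voltage is the absolute potential difference.
|ΔE| = |-0.802 − (-0.62)| = 0.182 V

0.182 V


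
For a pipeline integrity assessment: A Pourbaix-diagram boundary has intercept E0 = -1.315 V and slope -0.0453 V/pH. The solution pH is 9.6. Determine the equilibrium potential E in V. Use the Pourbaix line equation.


Apply the Pourbaix line equation: E = E0 + slope*pH
E = -1.315 + (-0.0453)*9.6 = -1.315 + (-0.43488) = -1.74988 V
Rounded to 4 decimal places: E = -1.7499 V

-1.7499 V


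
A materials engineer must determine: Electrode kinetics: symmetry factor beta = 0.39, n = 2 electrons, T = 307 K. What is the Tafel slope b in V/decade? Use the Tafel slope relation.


Apply the Tafel slope relation: b = 2.303*R*T/(beta*n*F)
Numerator: 2.303 * 8.314 * 307 = 5878.17
Denominator: 0.39 * 2 * 96485 = 75258.3
b = 5878.17 / 75258.3 = 0.0781 V/decade

0.0781 V/decade


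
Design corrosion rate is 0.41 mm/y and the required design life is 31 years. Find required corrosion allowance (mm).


Corrosion allowance = CR × design life
CA = 0.41 * 31 = 12.71 mm

12.71 mm


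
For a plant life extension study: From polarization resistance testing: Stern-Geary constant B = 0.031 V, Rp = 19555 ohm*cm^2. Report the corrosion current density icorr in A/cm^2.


Apply the Stern-Geary relation: icorr = B / Rp
icorr = 0.031 / 19555 = 1.585×10^-6 A/cm^2

1.585×10^-6 A/cm^2


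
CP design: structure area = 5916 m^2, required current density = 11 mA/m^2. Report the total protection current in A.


I = area * current density, then convert mA → A (÷1000)
I = 5916 * 11 / 1000 = 65.08 A

65.08 A


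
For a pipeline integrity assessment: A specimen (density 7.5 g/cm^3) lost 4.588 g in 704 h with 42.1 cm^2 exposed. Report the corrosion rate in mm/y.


Apply the mm/y weight-loss relation: CR = 87600 * W / (D * A * T)
Numerator: 87600 * 4.588 = 401908.8
Denominator: 7.5 * 42.1 * 704 = 222288.0
CR = 401908.8 / 222288.0 = 1.80805 mm/y

1.80805 mm/y


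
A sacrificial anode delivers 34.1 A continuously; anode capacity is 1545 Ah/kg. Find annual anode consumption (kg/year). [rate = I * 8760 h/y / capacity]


Annual consumption = current * hours per year / capacity
Rate = 34.1 * 8760 / 1545 = 193.3 kg/year

193.3 kg/year


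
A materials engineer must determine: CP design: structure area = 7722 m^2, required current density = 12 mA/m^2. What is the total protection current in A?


I = area * current density, then convert mA → A (÷1000)
I = 7722 * 12 / 1000 = 92.66 A

92.66 A


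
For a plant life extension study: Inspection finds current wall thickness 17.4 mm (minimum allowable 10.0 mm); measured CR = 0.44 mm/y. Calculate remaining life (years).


Apply the remaining-life relation: RL = (t_current − t_min) / CR
RL = (17.4 − 10.0) / 0.44 = 7.4 / 0.44 = 16.8 years

16.8 years


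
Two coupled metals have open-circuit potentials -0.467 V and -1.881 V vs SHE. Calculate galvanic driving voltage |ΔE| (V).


Driving voltage is the absolute potential difference.
|ΔE| = |-0.467 − (-1.881)| = 1.414 V

1.414 V


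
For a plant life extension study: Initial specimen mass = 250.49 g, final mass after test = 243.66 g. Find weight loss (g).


Weight loss = initial − final
WL = 250.49 − 243.66 = 6.83 g

6.83 g


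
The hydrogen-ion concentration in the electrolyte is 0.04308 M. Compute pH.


pH = −log10[H+]
pH = −log10(0.04308) = 1.37

1.37


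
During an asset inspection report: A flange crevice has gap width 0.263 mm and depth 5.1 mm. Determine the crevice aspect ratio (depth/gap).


Aspect ratio = depth / gap
Ratio = 5.1 / 0.263 = 19.4

19.4


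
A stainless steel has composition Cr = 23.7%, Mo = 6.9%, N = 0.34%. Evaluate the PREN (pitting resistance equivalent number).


Apply the PREN formula: PREN = Cr + 3.3*Mo + 16*N
PREN = 23.7 + 3.3*6.9 + 16*0.34
PREN = 23.7 + 22.77 + 5.44 = 51.91

51.91


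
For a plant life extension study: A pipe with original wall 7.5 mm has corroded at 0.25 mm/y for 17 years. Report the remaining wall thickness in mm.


Remaining wall = original − CR × time
t = 7.5 − 0.25*17 = 7.5 − 4.25 = 3.25 mm

3.25 mm


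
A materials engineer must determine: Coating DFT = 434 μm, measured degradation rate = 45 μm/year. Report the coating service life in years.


Service life = thickness / degradation rate
Life = 434 / 45 = 9.6 years

9.6 years


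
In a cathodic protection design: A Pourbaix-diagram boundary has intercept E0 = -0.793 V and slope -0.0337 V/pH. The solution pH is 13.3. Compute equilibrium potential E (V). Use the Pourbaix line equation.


Apply the Pourbaix line equation: E = E0 + slope*pH
E = -0.793 + (-0.0337)*13.3 = -0.793 + (-0.44821) = -1.24121 V
Rounded to 4 decimal places: E = -1.2412 V

-1.2412 V


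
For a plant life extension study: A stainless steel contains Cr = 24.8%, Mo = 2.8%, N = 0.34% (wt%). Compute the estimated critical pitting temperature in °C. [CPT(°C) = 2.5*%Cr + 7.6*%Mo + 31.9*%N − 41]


Apply the ASTM G48 empirical CPT estimate: CPT(°C) = 2.5*%Cr + 7.6*%Mo + 31.9*%N − 41
2.5*24.8 = 62; 7.6*2.8 = 21.28; 31.9*0.34 = 10.846
CPT = 62 + 21.28 + 10.846 − 41 = 53.126 °C
Rounded to 0.1 °C: CPT ≈ 53.1 °C

53.1 °C


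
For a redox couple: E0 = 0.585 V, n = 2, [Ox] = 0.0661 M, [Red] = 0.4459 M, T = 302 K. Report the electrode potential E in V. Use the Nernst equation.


Apply the Nernst equation: E = E0 + (RT/nF)*ln([Ox]/[Red])
Step 1: RT/nF = 8.314*302/(2*96485) = 0.01301149 V
Step 2: [Ox]/[Red] = 0.0661/0.4459 = 0.14824
Step 3: ln(0.14824) = -1.908923
Step 4: correction = 0.01301149 * -1.908923 = -0.025 V
E = 0.585 + -0.025 = 0.56 V

0.56 V


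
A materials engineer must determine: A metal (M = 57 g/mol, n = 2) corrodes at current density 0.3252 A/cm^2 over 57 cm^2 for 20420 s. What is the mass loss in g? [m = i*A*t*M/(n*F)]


Apply Faraday's law: m = i*A*t*M / (n*F)
Total charge passed Q = i*A*t = 0.3252*57*20420 = 378513.288 C
m = Q*M/(n*F) = 378513.288*57/(2*96485) = 111.806 g

111.806 g


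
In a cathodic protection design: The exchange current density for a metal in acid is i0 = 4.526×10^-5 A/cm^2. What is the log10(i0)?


i0 = 4.526×10^-5 A/cm^2
log10(i0) = -4.344

-4.344


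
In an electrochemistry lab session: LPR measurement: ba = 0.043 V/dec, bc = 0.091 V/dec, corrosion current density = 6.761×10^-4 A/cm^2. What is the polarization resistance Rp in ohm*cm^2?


Apply the Stern-Geary equation: Rp = ba*bc / (2.303*icorr*(ba+bc))
ba*bc = 0.043*0.091 = 0.003913
ba+bc = 0.134; 2.303*icorr*(ba+bc) = 2.303*6.761×10^-4*0.134 = 2.0864581×10^-4
Rp = 0.003913 / 2.0864581×10^-4 = 18.75 ohm*cm^2

18.75 ohm*cm^2


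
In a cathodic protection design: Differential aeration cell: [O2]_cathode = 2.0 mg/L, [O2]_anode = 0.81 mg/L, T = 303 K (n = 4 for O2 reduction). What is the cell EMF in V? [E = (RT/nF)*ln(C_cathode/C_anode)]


Apply the Nernst concentration-cell relation: E = (RT/nF)*ln(C_cathode/C_anode)
RT/nF = 8.314*303/(4*96485) = 0.00652729 V
ln(2.0/0.81) = 0.90387
E = 0.00652729 * 0.90387 = 0.0059 V

0.0059 V


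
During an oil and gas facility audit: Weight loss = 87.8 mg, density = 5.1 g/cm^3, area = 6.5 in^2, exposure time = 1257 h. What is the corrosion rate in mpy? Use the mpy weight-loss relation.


Apply the mpy weight-loss relation: CR = 534 * W / (D * A * T)
Numerator: 534 * 87.8 = 46885.2
Denominator: 5.1 * 6.5 * 1257 = 41669.55
CR = 46885.2 / 41669.55 = 1.1252 mpy

1.1252 mpy


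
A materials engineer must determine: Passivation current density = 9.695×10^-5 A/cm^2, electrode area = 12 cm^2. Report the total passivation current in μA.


I = i_pass * A, then convert A → μA (×10^6)
I = 9.695×10^-5 * 12 * 10^6 = 1163.4 μA

1163.4 μA


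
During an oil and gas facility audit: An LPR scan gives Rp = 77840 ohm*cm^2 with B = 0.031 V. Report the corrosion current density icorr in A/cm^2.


Apply the Stern-Geary relation: icorr = B / Rp
icorr = 0.031 / 77840 = 3.983×10^-7 A/cm^2

3.983×10^-7 A/cm^2


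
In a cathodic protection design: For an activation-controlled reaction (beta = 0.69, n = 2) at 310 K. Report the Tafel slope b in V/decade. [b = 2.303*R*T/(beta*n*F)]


Apply the Tafel slope relation: b = 2.303*R*T/(beta*n*F)
Numerator: 2.303 * 8.314 * 310 = 5935.61
Denominator: 0.69 * 2 * 96485 = 133149.3
b = 5935.61 / 133149.3 = 0.045 V/decade

0.045 V/decade


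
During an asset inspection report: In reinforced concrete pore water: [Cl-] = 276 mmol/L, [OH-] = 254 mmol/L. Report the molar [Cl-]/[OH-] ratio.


Threshold parameter = [Cl-] / [OH-] (molar basis; both in mmol/L, so units cancel)
Ratio = 276 / 254 = 1.09

1.09


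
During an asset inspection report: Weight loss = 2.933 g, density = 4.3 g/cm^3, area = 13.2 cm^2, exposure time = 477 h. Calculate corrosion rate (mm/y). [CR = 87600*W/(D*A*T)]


Apply the mm/y weight-loss relation: CR = 87600 * W / (D * A * T)
Numerator: 87600 * 2.933 = 256930.8
Denominator: 4.3 * 13.2 * 477 = 27074.52
CR = 256930.8 / 27074.52 = 9.48976 mm/y

9.48976 mm/y


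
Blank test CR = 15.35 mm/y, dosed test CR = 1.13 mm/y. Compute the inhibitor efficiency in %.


Apply the inhibitor-efficiency definition: IE = (CR_blank − CR_inh)/CR_blank × 100
IE = (15.35 − 1.13) / 15.35 × 100
IE = 14.22 / 15.35 × 100 = 92.6 %

92.6 %


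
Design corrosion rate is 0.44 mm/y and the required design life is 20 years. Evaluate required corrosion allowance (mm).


Corrosion allowance = CR × design life
CA = 0.44 * 20 = 8.8 mm

8.8 mm


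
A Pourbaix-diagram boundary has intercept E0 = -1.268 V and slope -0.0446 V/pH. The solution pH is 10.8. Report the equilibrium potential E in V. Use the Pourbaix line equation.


Apply the Pourbaix line equation: E = E0 + slope*pH
E = -1.268 + (-0.0446)*10.8 = -1.268 + (-0.48168) = -1.74968 V
Rounded to 3 decimal places: E = -1.750 V

-1.750 V


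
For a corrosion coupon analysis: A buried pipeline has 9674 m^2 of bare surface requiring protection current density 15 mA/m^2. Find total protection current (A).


I = area * current density, then convert mA → A (÷1000)
I = 9674 * 15 / 1000 = 145.11 A

145.11 A


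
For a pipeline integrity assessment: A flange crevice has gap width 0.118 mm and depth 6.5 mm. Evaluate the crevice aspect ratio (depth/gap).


Aspect ratio = depth / gap
Ratio = 6.5 / 0.118 = 55.1

55.1


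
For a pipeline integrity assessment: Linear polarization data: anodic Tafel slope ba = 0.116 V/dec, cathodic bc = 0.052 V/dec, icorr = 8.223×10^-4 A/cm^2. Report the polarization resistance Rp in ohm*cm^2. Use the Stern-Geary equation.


Apply the Stern-Geary equation: Rp = ba*bc / (2.303*icorr*(ba+bc))
ba*bc = 0.116*0.052 = 0.006032
ba+bc = 0.168; 2.303*icorr*(ba+bc) = 2.303*8.223×10^-4*0.168 = 3.1815116×10^-4
Rp = 0.006032 / 3.1815116×10^-4 = 19.0 ohm*cm^2

19.0 ohm*cm^2


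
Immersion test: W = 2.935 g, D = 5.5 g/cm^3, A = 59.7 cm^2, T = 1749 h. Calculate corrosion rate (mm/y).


Apply the mm/y weight-loss relation: CR = 87600 * W / (D * A * T)
Numerator: 87600 * 2.935 = 257106.0
Denominator: 5.5 * 59.7 * 1749 = 574284.15
CR = 257106.0 / 574284.15 = 0.4477 mm/y

0.4477 mm/y


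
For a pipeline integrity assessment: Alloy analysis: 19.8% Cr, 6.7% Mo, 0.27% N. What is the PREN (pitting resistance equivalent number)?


Apply the PREN formula: PREN = Cr + 3.3*Mo + 16*N
PREN = 19.8 + 3.3*6.7 + 16*0.27
PREN = 19.8 + 22.11 + 4.32 = 46.23

46.23


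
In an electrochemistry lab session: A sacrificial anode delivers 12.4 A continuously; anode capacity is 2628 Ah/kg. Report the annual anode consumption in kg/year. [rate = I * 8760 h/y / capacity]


Annual consumption = current * hours per year / capacity
Rate = 12.4 * 8760 / 2628 = 41.3 kg/year

41.3 kg/year


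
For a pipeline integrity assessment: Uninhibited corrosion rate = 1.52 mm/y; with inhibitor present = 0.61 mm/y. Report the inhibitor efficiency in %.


Apply the inhibitor-efficiency definition: IE = (CR_blank − CR_inh)/CR_blank × 100
IE = (1.52 − 0.61) / 1.52 × 100
IE = 0.91 / 1.52 × 100 = 59.9 %

59.9 %


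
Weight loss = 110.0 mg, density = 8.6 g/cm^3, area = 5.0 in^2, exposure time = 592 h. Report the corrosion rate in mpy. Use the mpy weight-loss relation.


Apply the mpy weight-loss relation: CR = 534 * W / (D * A * T)
Numerator: 534 * 110.0 = 58740.0
Denominator: 8.6 * 5.0 * 592 = 25456.0
CR = 58740.0 / 25456.0 = 2.308 mpy

2.308 mpy


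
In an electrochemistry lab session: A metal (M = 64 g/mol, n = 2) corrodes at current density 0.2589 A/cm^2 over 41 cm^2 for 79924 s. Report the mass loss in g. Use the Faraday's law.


Apply Faraday's law: m = i*A*t*M / (n*F)
Total charge passed Q = i*A*t = 0.2589*41*79924 = 848385.2676 C
m = Q*M/(n*F) = 848385.2676*64/(2*96485) = 281.37357 g

281.37357 g


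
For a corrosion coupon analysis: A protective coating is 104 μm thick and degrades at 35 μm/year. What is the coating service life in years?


Service life = thickness / degradation rate
Life = 104 / 35 = 3.0 years

3.0 years


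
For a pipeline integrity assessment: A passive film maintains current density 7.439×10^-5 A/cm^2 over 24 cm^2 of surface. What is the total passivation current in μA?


I = i_pass * A, then convert A → μA (×10^6)
I = 7.439×10^-5 * 24 * 10^6 = 1785.36 μA

1785.36 μA


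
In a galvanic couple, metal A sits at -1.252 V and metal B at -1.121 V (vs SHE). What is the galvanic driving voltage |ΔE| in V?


Driving voltage is the absolute potential difference.
|ΔE| = |-1.252 − (-1.121)| = 0.131 V

0.131 V


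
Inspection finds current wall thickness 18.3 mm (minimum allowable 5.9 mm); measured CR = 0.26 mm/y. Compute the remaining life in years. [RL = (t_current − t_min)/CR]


Apply the remaining-life relation: RL = (t_current − t_min) / CR
RL = (18.3 − 5.9) / 0.26 = 12.4 / 0.26 = 47.7 years

47.7 years


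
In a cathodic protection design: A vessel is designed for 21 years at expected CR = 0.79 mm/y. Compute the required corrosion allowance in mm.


Corrosion allowance = CR × design life
CA = 0.79 * 21 = 16.59 mm

16.59 mm


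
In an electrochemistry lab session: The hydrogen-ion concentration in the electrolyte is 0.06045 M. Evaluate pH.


pH = −log10[H+]
pH = −log10(0.06045) = 1.22

1.22


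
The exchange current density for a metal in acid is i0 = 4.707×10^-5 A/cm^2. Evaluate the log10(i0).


i0 = 4.707×10^-5 A/cm^2
log10(i0) = -4.327

-4.327


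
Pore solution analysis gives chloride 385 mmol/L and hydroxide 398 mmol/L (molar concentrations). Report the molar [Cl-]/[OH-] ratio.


Threshold parameter = [Cl-] / [OH-] (molar basis; both in mmol/L, so units cancel)
Ratio = 385 / 398 = 0.97

0.97


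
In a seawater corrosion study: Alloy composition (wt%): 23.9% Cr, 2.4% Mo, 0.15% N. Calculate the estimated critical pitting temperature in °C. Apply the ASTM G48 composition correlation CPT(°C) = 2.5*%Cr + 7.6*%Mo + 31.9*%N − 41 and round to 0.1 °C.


Apply the ASTM G48 empirical CPT estimate: CPT(°C) = 2.5*%Cr + 7.6*%Mo + 31.9*%N − 41
2.5*23.9 = 59.75; 7.6*2.4 = 18.24; 31.9*0.15 = 4.785
CPT = 59.75 + 18.24 + 4.785 − 41 = 41.775 °C
Rounded to 0.1 °C: CPT ≈ 41.8 °C

41.8 °C


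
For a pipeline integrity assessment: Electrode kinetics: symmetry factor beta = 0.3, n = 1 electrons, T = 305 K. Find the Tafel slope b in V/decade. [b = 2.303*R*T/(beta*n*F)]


Apply the Tafel slope relation: b = 2.303*R*T/(beta*n*F)
Numerator: 2.303 * 8.314 * 305 = 5839.88
Denominator: 0.3 * 1 * 96485 = 28945.5
b = 5839.88 / 28945.5 = 0.202 V/decade

0.202 V/decade


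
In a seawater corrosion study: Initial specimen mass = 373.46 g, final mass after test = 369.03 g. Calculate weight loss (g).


Weight loss = initial − final
WL = 373.46 − 369.03 = 4.43 g

4.43 g


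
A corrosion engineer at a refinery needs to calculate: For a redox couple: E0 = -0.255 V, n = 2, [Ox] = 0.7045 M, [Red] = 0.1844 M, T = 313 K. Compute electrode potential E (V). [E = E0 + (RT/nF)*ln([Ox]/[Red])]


Apply the Nernst equation: E = E0 + (RT/nF)*ln([Ox]/[Red])
Step 1: RT/nF = 8.314*313/(2*96485) = 0.01348542 V
Step 2: [Ox]/[Red] = 0.7045/0.1844 = 3.820499
Step 3: ln(3.820499) = 1.340381
Step 4: correction = 0.01348542 * 1.340381 = 0.018 V
E = -0.255 + 0.018 = -0.237 V

-0.237 V


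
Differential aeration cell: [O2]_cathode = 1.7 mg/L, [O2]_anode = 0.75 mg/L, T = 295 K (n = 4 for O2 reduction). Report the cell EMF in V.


Apply the Nernst concentration-cell relation: E = (RT/nF)*ln(C_cathode/C_anode)
RT/nF = 8.314*295/(4*96485) = 0.00635495 V
ln(1.7/0.75) = 0.81831
E = 0.00635495 * 0.81831 = 0.0052 V

0.0052 V


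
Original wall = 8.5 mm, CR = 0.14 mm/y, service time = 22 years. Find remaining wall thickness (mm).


Remaining wall = original − CR × time
t = 8.5 − 0.14*22 = 8.5 − 3.08 = 5.42 mm

5.42 mm


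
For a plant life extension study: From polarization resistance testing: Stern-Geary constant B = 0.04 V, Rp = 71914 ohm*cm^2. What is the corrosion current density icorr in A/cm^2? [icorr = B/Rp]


Apply the Stern-Geary relation: icorr = B / Rp
icorr = 0.04 / 71914 = 5.562×10^-7 A/cm^2

5.562×10^-7 A/cm^2


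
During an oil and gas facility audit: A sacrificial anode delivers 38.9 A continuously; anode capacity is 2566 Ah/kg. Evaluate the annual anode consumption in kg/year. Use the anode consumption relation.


Annual consumption = current * hours per year / capacity
Rate = 38.9 * 8760 / 2566 = 132.8 kg/year

132.8 kg/year


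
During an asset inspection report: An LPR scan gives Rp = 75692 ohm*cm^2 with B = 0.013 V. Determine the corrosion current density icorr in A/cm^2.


Apply the Stern-Geary relation: icorr = B / Rp
icorr = 0.013 / 75692 = 1.717×10^-7 A/cm^2

1.717×10^-7 A/cm^2


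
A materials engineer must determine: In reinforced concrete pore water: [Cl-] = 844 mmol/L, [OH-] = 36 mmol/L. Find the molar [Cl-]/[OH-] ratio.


Threshold parameter = [Cl-] / [OH-] (molar basis; both in mmol/L, so units cancel)
Ratio = 844 / 36 = 23.44

23.44


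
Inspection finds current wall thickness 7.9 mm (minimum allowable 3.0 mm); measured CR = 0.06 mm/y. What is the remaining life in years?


Apply the remaining-life relation: RL = (t_current − t_min) / CR
RL = (7.9 − 3.0) / 0.06 = 4.9 / 0.06 = 81.7 years

81.7 years


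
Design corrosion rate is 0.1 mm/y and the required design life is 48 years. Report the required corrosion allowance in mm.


Corrosion allowance = CR × design life
CA = 0.1 * 48 = 4.8 mm

4.8 mm


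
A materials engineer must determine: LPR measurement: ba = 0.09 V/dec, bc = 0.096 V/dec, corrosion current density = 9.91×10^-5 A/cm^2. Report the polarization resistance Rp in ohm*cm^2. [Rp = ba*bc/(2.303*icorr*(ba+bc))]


Apply the Stern-Geary equation: Rp = ba*bc / (2.303*icorr*(ba+bc))
ba*bc = 0.09*0.096 = 0.00864
ba+bc = 0.186; 2.303*icorr*(ba+bc) = 2.303*9.91×10^-5*0.186 = 4.2450278×10^-5
Rp = 0.00864 / 4.2450278×10^-5 = 203.53 ohm*cm^2

203.53 ohm*cm^2


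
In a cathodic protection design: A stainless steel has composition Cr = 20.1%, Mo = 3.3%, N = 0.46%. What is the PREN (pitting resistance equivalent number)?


Apply the PREN formula: PREN = Cr + 3.3*Mo + 16*N
PREN = 20.1 + 3.3*3.3 + 16*0.46
PREN = 20.1 + 10.89 + 7.36 = 38.35

38.35


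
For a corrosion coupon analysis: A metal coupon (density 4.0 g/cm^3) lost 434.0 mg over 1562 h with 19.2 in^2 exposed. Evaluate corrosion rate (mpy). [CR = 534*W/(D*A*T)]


Apply the mpy weight-loss relation: CR = 534 * W / (D * A * T)
Numerator: 534 * 434.0 = 231756.0
Denominator: 4.0 * 19.2 * 1562 = 119961.6
CR = 231756.0 / 119961.6 = 1.9319 mpy

1.9319 mpy


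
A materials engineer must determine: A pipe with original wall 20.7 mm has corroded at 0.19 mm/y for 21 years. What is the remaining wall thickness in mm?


Remaining wall = original − CR × time
t = 20.7 − 0.19*21 = 20.7 − 3.99 = 16.71 mm

16.71 mm


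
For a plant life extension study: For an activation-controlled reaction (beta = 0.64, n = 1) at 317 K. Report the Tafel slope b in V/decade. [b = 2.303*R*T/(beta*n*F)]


Apply the Tafel slope relation: b = 2.303*R*T/(beta*n*F)
Numerator: 2.303 * 8.314 * 317 = 6069.64
Denominator: 0.64 * 1 * 96485 = 61750.4
b = 6069.64 / 61750.4 = 0.098 V/decade

0.098 V/decade


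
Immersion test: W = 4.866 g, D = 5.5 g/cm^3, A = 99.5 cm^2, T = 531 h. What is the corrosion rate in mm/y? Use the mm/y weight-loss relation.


Apply the mm/y weight-loss relation: CR = 87600 * W / (D * A * T)
Numerator: 87600 * 4.866 = 426261.6
Denominator: 5.5 * 99.5 * 531 = 290589.75
CR = 426261.6 / 290589.75 = 1.4669 mm/y

1.4669 mm/y


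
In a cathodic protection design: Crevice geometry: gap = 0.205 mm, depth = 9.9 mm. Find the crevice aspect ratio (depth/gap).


Aspect ratio = depth / gap
Ratio = 9.9 / 0.205 = 48.3

48.3


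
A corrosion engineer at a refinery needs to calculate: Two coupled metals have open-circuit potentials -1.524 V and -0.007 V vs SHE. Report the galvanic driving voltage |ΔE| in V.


Driving voltage is the absolute potential difference.
|ΔE| = |-1.524 − (-0.007)| = 1.517 V

1.517 V


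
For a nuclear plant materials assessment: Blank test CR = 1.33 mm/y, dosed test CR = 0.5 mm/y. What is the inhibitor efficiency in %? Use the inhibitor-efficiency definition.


Apply the inhibitor-efficiency definition: IE = (CR_blank − CR_inh)/CR_blank × 100
IE = (1.33 − 0.5) / 1.33 × 100
IE = 0.83 / 1.33 × 100 = 62.4 %

62.4 %


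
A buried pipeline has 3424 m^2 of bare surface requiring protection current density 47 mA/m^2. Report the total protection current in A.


I = area * current density, then convert mA → A (÷1000)
I = 3424 * 47 / 1000 = 160.93 A

160.93 A


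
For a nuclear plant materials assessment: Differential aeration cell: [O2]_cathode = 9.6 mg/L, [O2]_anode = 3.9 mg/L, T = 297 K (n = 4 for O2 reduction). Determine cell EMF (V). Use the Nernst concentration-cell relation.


Apply the Nernst concentration-cell relation: E = (RT/nF)*ln(C_cathode/C_anode)
RT/nF = 8.314*297/(4*96485) = 0.00639804 V
ln(9.6/3.9) = 0.90079
E = 0.00639804 * 0.90079 = 0.00576 V

0.00576 V


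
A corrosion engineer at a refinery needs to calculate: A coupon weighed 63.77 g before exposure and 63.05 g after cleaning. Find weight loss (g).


Weight loss = initial − final
WL = 63.77 − 63.05 = 0.72 g

0.72 g


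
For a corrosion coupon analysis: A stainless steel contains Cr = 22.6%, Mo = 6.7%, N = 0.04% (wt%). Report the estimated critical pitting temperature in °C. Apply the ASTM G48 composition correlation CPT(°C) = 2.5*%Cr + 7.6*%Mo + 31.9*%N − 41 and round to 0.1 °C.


Apply the ASTM G48 empirical CPT estimate: CPT(°C) = 2.5*%Cr + 7.6*%Mo + 31.9*%N − 41
2.5*22.6 = 56.5; 7.6*6.7 = 50.92; 31.9*0.04 = 1.276
CPT = 56.5 + 50.92 + 1.276 − 41 = 67.696 °C
Rounded to 0.1 °C: CPT ≈ 67.7 °C

67.7 °C


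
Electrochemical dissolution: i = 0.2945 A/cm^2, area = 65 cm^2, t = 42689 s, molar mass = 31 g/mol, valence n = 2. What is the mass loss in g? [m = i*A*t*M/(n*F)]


Apply Faraday's law: m = i*A*t*M / (n*F)
Total charge passed Q = i*A*t = 0.2945*65*42689 = 817174.1825 C
m = Q*M/(n*F) = 817174.1825*31/(2*96485) = 131.2764 g

131.2764 g


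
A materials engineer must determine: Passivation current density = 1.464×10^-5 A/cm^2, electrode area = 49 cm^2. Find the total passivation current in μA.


I = i_pass * A, then convert A → μA (×10^6)
I = 1.464×10^-5 * 49 * 10^6 = 717.36 μA

717.36 μA


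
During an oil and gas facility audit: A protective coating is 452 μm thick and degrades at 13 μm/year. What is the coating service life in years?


Service life = thickness / degradation rate
Life = 452 / 13 = 34.8 years

34.8 years


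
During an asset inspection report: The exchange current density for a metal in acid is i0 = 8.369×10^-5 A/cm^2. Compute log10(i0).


i0 = 8.369×10^-5 A/cm^2
log10(i0) = -4.077

-4.077


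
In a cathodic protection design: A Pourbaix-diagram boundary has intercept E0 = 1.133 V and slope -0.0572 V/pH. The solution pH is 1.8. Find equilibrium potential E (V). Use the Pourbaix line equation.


Apply the Pourbaix line equation: E = E0 + slope*pH
E = 1.133 + (-0.0572)*1.8 = 1.133 + (-0.10296) = 1.03004 V
Rounded to 4 decimal places: E = 1.0300 V

1.0300 V


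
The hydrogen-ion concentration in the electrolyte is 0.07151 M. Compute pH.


pH = −log10[H+]
pH = −log10(0.07151) = 1.15

1.15


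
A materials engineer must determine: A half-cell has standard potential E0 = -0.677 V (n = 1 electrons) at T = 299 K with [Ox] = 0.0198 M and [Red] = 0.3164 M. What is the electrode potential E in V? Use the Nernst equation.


Apply the Nernst equation: E = E0 + (RT/nF)*ln([Ox]/[Red])
Step 1: RT/nF = 8.314*299/(1*96485) = 0.02576448 V
Step 2: [Ox]/[Red] = 0.0198/0.3164 = 0.062579
Step 3: ln(0.062579) = -2.771326
Step 4: correction = 0.02576448 * -2.771326 = -0.0714 V
E = -0.677 + -0.0714 = -0.7484 V

-0.7484 V


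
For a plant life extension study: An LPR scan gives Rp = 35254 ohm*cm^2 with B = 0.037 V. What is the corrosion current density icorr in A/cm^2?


Apply the Stern-Geary relation: icorr = B / Rp
icorr = 0.037 / 35254 = 1.05×10^-6 A/cm^2

1.05×10^-6 A/cm^2


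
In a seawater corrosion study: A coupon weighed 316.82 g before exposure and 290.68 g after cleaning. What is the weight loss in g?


Weight loss = initial − final
WL = 316.82 − 290.68 = 26.14 g

26.14 g


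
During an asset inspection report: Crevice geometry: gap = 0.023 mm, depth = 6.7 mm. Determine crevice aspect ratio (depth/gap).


Aspect ratio = depth / gap
Ratio = 6.7 / 0.023 = 291.3

291.3


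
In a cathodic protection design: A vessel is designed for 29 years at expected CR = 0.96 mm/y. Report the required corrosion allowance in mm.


Corrosion allowance = CR × design life
CA = 0.96 * 29 = 27.84 mm

27.84 mm


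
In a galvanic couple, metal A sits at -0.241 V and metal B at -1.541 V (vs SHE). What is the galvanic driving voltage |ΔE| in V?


Driving voltage is the absolute potential difference.
|ΔE| = |-0.241 − (-1.541)| = 1.3 V

1.3 V


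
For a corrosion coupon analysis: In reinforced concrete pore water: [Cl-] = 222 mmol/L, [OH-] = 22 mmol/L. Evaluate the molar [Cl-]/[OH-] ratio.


Threshold parameter = [Cl-] / [OH-] (molar basis; both in mmol/L, so units cancel)
Ratio = 222 / 22 = 10.09

10.09


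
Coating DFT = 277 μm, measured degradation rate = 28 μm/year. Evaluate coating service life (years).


Service life = thickness / degradation rate
Life = 277 / 28 = 9.9 years

9.9 years


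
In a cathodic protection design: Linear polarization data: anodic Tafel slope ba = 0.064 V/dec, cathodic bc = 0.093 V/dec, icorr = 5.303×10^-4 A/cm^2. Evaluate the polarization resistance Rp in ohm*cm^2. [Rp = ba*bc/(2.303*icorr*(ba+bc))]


Apply the Stern-Geary equation: Rp = ba*bc / (2.303*icorr*(ba+bc))
ba*bc = 0.064*0.093 = 0.005952
ba+bc = 0.157; 2.303*icorr*(ba+bc) = 2.303*5.303×10^-4*0.157 = 1.917411×10^-4
Rp = 0.005952 / 1.917411×10^-4 = 31.0 ohm*cm^2

31.0 ohm*cm^2


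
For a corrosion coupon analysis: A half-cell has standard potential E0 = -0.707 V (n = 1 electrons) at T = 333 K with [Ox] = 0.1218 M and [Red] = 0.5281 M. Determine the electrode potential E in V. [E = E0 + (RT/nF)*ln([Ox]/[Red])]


Apply the Nernst equation: E = E0 + (RT/nF)*ln([Ox]/[Red])
Step 1: RT/nF = 8.314*333/(1*96485) = 0.02869422 V
Step 2: [Ox]/[Red] = 0.1218/0.5281 = 0.230638
Step 3: ln(0.230638) = -1.466906
Step 4: correction = 0.02869422 * -1.466906 = -0.042 V
E = -0.707 + -0.042 = -0.749 V

-0.749 V


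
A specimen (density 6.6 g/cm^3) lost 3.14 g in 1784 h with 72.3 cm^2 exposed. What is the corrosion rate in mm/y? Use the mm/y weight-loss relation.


Apply the mm/y weight-loss relation: CR = 87600 * W / (D * A * T)
Numerator: 87600 * 3.14 = 275064.0
Denominator: 6.6 * 72.3 * 1784 = 851289.12
CR = 275064.0 / 851289.12 = 0.3231 mm/y

0.3231 mm/y


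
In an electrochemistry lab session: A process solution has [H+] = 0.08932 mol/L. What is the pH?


pH = −log10[H+]
pH = −log10(0.08932) = 1.05

1.05


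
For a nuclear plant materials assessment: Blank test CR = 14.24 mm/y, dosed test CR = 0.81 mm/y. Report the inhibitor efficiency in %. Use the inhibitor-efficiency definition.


Apply the inhibitor-efficiency definition: IE = (CR_blank − CR_inh)/CR_blank × 100
IE = (14.24 − 0.81) / 14.24 × 100
IE = 13.43 / 14.24 × 100 = 94.3 %

94.3 %


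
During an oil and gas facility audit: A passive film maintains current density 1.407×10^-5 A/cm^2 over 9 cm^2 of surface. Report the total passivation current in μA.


I = i_pass * A, then convert A → μA (×10^6)
I = 1.407×10^-5 * 9 * 10^6 = 126.63 μA

126.63 μA


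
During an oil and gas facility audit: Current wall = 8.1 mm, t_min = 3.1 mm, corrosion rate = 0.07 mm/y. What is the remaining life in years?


Apply the remaining-life relation: RL = (t_current − t_min) / CR
RL = (8.1 − 3.1) / 0.07 = 5.0 / 0.07 = 71.4 years

71.4 years


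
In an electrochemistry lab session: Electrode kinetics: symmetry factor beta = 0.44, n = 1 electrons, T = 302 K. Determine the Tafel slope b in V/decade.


Apply the Tafel slope relation: b = 2.303*R*T/(beta*n*F)
Numerator: 2.303 * 8.314 * 302 = 5782.44
Denominator: 0.44 * 1 * 96485 = 42453.4
b = 5782.44 / 42453.4 = 0.136 V/decade

0.136 V/decade


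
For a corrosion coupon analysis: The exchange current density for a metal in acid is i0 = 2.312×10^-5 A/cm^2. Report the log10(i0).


i0 = 2.312×10^-5 A/cm^2
log10(i0) = -4.636

-4.636


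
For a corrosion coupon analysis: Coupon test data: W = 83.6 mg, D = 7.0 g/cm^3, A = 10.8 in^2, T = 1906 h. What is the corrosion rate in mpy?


Apply the mpy weight-loss relation: CR = 534 * W / (D * A * T)
Numerator: 534 * 83.6 = 44642.4
Denominator: 7.0 * 10.8 * 1906 = 144093.6
CR = 44642.4 / 144093.6 = 0.31 mpy

0.31 mpy


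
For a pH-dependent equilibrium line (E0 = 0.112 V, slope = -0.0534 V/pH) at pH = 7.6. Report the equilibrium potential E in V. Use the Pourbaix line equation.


Apply the Pourbaix line equation: E = E0 + slope*pH
E = 0.112 + (-0.0534)*7.6 = 0.112 + (-0.40584) = -0.29384 V
Rounded to 4 decimal places: E = -0.2938 V

-0.2938 V


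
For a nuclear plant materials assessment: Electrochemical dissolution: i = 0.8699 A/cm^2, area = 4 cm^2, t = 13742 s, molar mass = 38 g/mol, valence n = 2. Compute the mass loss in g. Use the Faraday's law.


Apply Faraday's law: m = i*A*t*M / (n*F)
Total charge passed Q = i*A*t = 0.8699*4*13742 = 47816.6632 C
m = Q*M/(n*F) = 47816.6632*38/(2*96485) = 9.416 g

9.416 g


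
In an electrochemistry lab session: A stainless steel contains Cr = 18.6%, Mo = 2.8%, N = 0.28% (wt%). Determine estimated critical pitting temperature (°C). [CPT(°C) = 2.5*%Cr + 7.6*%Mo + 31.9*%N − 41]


Apply the ASTM G48 empirical CPT estimate: CPT(°C) = 2.5*%Cr + 7.6*%Mo + 31.9*%N − 41
2.5*18.6 = 46.5; 7.6*2.8 = 21.28; 31.9*0.28 = 8.932
CPT = 46.5 + 21.28 + 8.932 − 41 = 35.712 °C
Rounded to 0.1 °C: CPT ≈ 35.7 °C

35.7 °C


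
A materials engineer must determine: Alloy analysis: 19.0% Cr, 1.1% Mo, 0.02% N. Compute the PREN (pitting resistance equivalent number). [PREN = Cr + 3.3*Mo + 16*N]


Apply the PREN formula: PREN = Cr + 3.3*Mo + 16*N
PREN = 19.0 + 3.3*1.1 + 16*0.02
PREN = 19.0 + 3.63 + 0.32 = 22.95

22.95


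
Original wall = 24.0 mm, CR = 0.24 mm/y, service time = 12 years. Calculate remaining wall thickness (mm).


Remaining wall = original − CR × time
t = 24.0 − 0.24*12 = 24.0 − 2.88 = 21.12 mm

21.12 mm


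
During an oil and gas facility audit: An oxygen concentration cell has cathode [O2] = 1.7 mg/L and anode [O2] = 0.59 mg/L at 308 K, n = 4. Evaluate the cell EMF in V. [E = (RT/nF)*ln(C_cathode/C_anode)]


Apply the Nernst concentration-cell relation: E = (RT/nF)*ln(C_cathode/C_anode)
RT/nF = 8.314*308/(4*96485) = 0.006635 V
ln(1.7/0.59) = 1.05826
E = 0.006635 * 1.05826 = 0.00702 V

0.00702 V


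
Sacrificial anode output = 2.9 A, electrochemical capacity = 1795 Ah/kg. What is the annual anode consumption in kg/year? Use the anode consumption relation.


Annual consumption = current * hours per year / capacity
Rate = 2.9 * 8760 / 1795 = 14.2 kg/year

14.2 kg/year


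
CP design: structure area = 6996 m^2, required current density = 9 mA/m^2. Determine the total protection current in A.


I = area * current density, then convert mA → A (÷1000)
I = 6996 * 9 / 1000 = 62.96 A

62.96 A


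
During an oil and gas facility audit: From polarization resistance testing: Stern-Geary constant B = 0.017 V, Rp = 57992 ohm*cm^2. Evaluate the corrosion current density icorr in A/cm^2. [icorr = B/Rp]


Apply the Stern-Geary relation: icorr = B / Rp
icorr = 0.017 / 57992 = 2.931×10^-7 A/cm^2

2.931×10^-7 A/cm^2


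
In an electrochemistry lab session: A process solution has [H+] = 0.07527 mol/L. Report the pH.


pH = −log10[H+]
pH = −log10(0.07527) = 1.12

1.12


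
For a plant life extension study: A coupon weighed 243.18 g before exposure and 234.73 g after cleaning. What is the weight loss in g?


Weight loss = initial − final
WL = 243.18 − 234.73 = 8.45 g

8.45 g


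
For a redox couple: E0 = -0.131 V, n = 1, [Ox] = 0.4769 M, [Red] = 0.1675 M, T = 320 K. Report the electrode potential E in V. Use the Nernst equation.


Apply the Nernst equation: E = E0 + (RT/nF)*ln([Ox]/[Red])
Step 1: RT/nF = 8.314*320/(1*96485) = 0.02757403 V
Step 2: [Ox]/[Red] = 0.4769/0.1675 = 2.847164
Step 3: ln(2.847164) = 1.046323
Step 4: correction = 0.02757403 * 1.046323 = 0.0289 V
E = -0.131 + 0.0289 = -0.1021 V

-0.1021 V


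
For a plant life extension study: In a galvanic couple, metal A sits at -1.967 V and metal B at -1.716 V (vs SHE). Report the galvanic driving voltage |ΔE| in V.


Driving voltage is the absolute potential difference.
|ΔE| = |-1.967 − (-1.716)| = 0.251 V

0.251 V
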